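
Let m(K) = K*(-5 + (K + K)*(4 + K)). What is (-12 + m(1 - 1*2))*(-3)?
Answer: 3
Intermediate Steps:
m(K) = K*(-5 + 2*K*(4 + K)) (m(K) = K*(-5 + (2*K)*(4 + K)) = K*(-5 + 2*K*(4 + K)))
(-12 + m(1 - 1*2))*(-3) = (-12 + (1 - 1*2)*(-5 + 2*(1 - 1*2)**2 + 8*(1 - 1*2)))*(-3) = (-12 + (1 - 2)*(-5 + 2*(1 - 2)**2 + 8*(1 - 2)))*(-3) = (-12 - (-5 + 2*(-1)**2 + 8*(-1)))*(-3) = (-12 - (-5 + 2*1 - 8))*(-3) = (-12 - (-5 + 2 - 8))*(-3) = (-12 - 1*(-11))*(-3) = (-12 + 11)*(-3) = -1*(-3) = 3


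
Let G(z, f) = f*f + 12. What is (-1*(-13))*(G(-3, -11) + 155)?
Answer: 3744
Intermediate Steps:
G(z, f) = 12 + f² (G(z, f) = f² + 12 = 12 + f²)
(-1*(-13))*(G(-3, -11) + 155) = (-1*(-13))*((12 + (-11)²) + 155) = 13*((12 + 121) + 155) = 13*(133 + 155) = 13*288 = 3744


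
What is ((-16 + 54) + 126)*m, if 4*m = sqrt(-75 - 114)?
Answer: 123*I*sqrt(21) ≈ 563.66*I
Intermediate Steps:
m = 3*I*sqrt(21)/4 (m = sqrt(-75 - 114)/4 = sqrt(-189)/4 = (3*I*sqrt(21))/4 = 3*I*sqrt(21)/4 ≈ 3.4369*I)
((-16 + 54) + 126)*m = ((-16 + 54) + 126)*(3*I*sqrt(21)/4) = (38 + 126)*(3*I*sqrt(21)/4) = 164*(3*I*sqrt(21)/4) = 123*I*sqrt(21)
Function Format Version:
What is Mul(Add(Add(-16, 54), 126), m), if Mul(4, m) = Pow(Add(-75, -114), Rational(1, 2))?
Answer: Mul(123, I, Pow(21, Rational(1, 2))) ≈ Mul(563.66, I)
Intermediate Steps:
m = Mul(Rational(3, 4), I, Pow(21, Rational(1, 2))) (m = Mul(Rational(1, 4), Pow(Add(-75, -114), Rational(1, 2))) = Mul(Rational(1, 4), Pow(-189, Rational(1, 2))) = Mul(Rational(1, 4), Mul(3, I, Pow(21, Rational(1, 2)))) = Mul(Rational(3, 4), I, Pow(21, Rational(1, 2))) ≈ Mul(3.4369, I))
Mul(Add(Add(-16, 54), 126), m) = Mul(Add(Add(-16, 54), 126), Mul(Rational(3, 4), I, Pow(21, Rational(1, 2)))) = Mul(Add(38, 126), Mul(Rational(3, 4), I, Pow(21, Rational(1, 2)))) = Mul(164, Mul(Rational(3, 4), I, Pow(21, Rational(1, 2)))) = Mul(123, I, Pow(21, Rational(1, 2)))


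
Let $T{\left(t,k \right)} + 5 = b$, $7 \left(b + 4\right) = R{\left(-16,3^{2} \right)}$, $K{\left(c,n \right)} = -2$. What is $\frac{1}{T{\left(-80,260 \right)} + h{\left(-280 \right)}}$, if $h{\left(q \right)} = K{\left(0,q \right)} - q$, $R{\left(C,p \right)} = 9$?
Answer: $\frac{7}{1892} \approx 0.0036998$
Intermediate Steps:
$b = - \frac{19}{7}$ ($b = -4 + \frac{1}{7} \cdot 9 = -4 + \frac{9}{7} = - \frac{19}{7} \approx -2.7143$)
$h{\left(q \right)} = -2 - q$
$T{\left(t,k \right)} = - \frac{54}{7}$ ($T{\left(t,k \right)} = -5 - \frac{19}{7} = - \frac{54}{7}$)
$\frac{1}{T{\left(-80,260 \right)} + h{\left(-280 \right)}} = \frac{1}{- \frac{54}{7} - -278} = \frac{1}{- \frac{54}{7} + \left(-2 + 280\right)} = \frac{1}{- \frac{54}{7} + 278} = \frac{1}{\frac{1892}{7}} = \frac{7}{1892}$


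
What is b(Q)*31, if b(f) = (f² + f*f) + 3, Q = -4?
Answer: 1085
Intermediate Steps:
b(f) = 3 + 2*f² (b(f) = (f² + f²) + 3 = 2*f² + 3 = 3 + 2*f²)
b(Q)*31 = (3 + 2*(-4)²)*31 = (3 + 2*16)*31 = (3 + 32)*31 = 35*31 = 1085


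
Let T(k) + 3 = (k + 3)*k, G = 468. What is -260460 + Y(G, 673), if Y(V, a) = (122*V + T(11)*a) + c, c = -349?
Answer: -102090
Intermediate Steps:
T(k) = -3 + k*(3 + k) (T(k) = -3 + (k + 3)*k = -3 + (3 + k)*k = -3 + k*(3 + k))
Y(V, a) = -349 + 122*V + 151*a (Y(V, a) = (122*V + (-3 + 11² + 3*11)*a) - 349 = (122*V + (-3 + 121 + 33)*a) - 349 = (122*V + 151*a) - 349 = -349 + 122*V + 151*a)
-260460 + Y(G, 673) = -260460 + (-349 + 122*468 + 151*673) = -260460 + (-349 + 57096 + 101623) = -260460 + 158370 = -102090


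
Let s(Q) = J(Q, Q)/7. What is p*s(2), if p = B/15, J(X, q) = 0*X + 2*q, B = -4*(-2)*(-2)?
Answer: -64/105 ≈ -0.60952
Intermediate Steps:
B = -16 (B = 8*(-2) = -16)
J(X, q) = 2*q (J(X, q) = 0 + 2*q = 2*q)
s(Q) = 2*Q/7 (s(Q) = (2*Q)/7 = (2*Q)*(⅐) = 2*Q/7)
p = -16/15 ≈ -1.0667
p*s(2) = -32*2/105 = -16/15*4/7 = -64/105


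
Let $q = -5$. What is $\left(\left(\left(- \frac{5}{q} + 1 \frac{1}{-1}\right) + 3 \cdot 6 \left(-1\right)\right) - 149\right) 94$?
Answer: $-15698$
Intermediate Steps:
$\left(\left(\left(- \frac{5}{q} + 1 \frac{1}{-1}\right) + 3 \cdot 6 \left(-1\right)\right) - 149\right) 94 = \left(\left(\left(- \frac{5}{-5} + 1 \frac{1}{-1}\right) + 3 \cdot 6 \left(-1\right)\right) - 149\right) 94 = \left(\left(\left(\left(-5\right) \left(- \frac{1}{5}\right) + 1 \left(-1\right)\right) + 18 \left(-1\right)\right) - 149\right) 94 = \left(\left(\left(1 - 1\right) - 18\right) - 149\right) 94 = \left(\left(0 - 18\right) - 149\right) 94 = \left(-18 - 149\right) 94 = \left(-167\right) 94 = -15698$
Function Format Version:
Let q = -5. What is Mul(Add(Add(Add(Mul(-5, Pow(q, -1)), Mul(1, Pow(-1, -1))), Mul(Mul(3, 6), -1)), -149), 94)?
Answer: -15698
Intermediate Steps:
Mul(Add(Add(Add(Mul(-5, Pow(q, -1)), Mul(1, Pow(-1, -1))), Mul(Mul(3, 6), -1)), -149), 94) = Mul(Add(Add(Add(Mul(-5, Pow(-5, -1)), Mul(1, Pow(-1, -1))), Mul(Mul(3, 6), -1)), -149), 94) = Mul(Add(Add(Add(Mul(-5, Rational(-1, 5)), Mul(1, -1)), Mul(18, -1)), -149), 94) = Mul(Add(Add(Add(1, -1), -18), -149), 94) = Mul(Add(Add(0, -18), -149), 94) = Mul(Add(-18, -149), 94) = Mul(-167, 94) = -15698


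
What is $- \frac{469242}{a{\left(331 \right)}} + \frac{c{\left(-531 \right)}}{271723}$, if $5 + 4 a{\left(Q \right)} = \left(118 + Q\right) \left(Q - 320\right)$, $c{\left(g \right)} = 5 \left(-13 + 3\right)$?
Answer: $- \frac{255007811282}{670340641} \approx -380.42$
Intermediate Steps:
$c{\left(g \right)} = -50$ ($c{\left(g \right)} = 5 \left(-10\right) = -50$)
$a{\left(Q \right)} = - \frac{5}{4} + \frac{\left(-320 + Q\right) \left(118 + Q\right)}{4}$ ($a{\left(Q \right)} = - \frac{5}{4} + \frac{\left(118 + Q\right) \left(Q - 320\right)}{4} = - \frac{5}{4} + \frac{\left(118 + Q\right) \left(-320 + Q\right)}{4} = - \frac{5}{4} + \frac{\left(-320 + Q\right) \left(118 + Q\right)}{4}$)
$- \frac{469242}{a{\left(331 \right)}} + \frac{c{\left(-531 \right)}}{271723} = - \frac{469242}{- \frac{37765}{4} - \frac{33431}{2} + \frac{331^{2}}{4}} - \frac{50}{271723} = - \frac{469242}{- \frac{37765}{4} - \frac{33431}{2} + \frac{1}{4} \cdot 109561} - \frac{50}{271723} = - \frac{469242}{- \frac{37765}{4} - \frac{33431}{2} + \frac{109561}{4}} - \frac{50}{271723} = - \frac{469242}{\frac{2467}{2}} - \frac{50}{271723} = \left(-469242\right) \frac{2}{2467} - \frac{50}{271723} = - \frac{938484}{2467} - \frac{50}{271723} = - \frac{255007811282}{670340641}$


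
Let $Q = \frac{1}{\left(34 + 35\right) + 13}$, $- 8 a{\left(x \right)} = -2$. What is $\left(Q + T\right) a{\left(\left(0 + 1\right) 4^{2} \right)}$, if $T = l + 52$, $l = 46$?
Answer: $\frac{8037}{328} \approx 24.503$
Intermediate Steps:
$a{\left(x \right)} = \frac{1}{4}$ ($a{\left(x \right)} = \left(- \frac{1}{8}\right) \left(-2\right) = \frac{1}{4}$)
$T = 98$ ($T = 46 + 52 = 98$)
$Q = \frac{1}{82}$ ($Q = \frac{1}{69 + 13} = \frac{1}{82} \approx 0.012195$)
$\left(Q + T\right) a{\left(\left(0 + 1\right) 4^{2} \right)} = \left(\frac{1}{82} + 98\right) \frac{1}{4} = \frac{8037}{82} \cdot \frac{1}{4} = \frac{8037}{328}$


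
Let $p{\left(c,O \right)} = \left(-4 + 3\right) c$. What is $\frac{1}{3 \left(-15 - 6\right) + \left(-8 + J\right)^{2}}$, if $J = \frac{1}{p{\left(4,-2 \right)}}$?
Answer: $\frac{16}{81} \approx 0.19753$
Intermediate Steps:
$p{\left(c,O \right)} = - c$
$J = - \frac{1}{4}$ ($J = \frac{1}{\left(-1\right) 4} = \frac{1}{-4} = - \frac{1}{4} \approx -0.25$)
$\frac{1}{3 \left(-15 - 6\right) + \left(-8 + J\right)^{2}} = \frac{1}{3 \left(-15 - 6\right) + \left(-8 - \frac{1}{4}\right)^{2}} = \frac{1}{3 \left(-21\right) + \left(- \frac{33}{4}\right)^{2}} = \frac{1}{-63 + \frac{1089}{16}} = \frac{1}{\frac{81}{16}} = \frac{16}{81}$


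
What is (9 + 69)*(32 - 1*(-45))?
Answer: 6006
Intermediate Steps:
(9 + 69)*(32 - 1*(-45)) = 78*(32 + 45) = 78*77 = 6006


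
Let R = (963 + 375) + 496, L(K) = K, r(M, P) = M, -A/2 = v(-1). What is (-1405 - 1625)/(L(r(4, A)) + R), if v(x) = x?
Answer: -1515/919 ≈ -1.6485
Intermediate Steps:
A = 2 (A = -2*(-1) = 2)
R = 1834 (R = 1338 + 496 = 1834)
(-1405 - 1625)/(L(r(4, A)) + R) = (-1405 - 1625)/(4 + 1834) = -3030/1838 = -3030*1/1838 = -1515/919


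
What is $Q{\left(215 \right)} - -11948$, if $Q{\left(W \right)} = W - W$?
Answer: $11948$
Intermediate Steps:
$Q{\left(W \right)} = 0$
$Q{\left(215 \right)} - -11948 = 0 - -11948 = 0 + 11948 = 11948$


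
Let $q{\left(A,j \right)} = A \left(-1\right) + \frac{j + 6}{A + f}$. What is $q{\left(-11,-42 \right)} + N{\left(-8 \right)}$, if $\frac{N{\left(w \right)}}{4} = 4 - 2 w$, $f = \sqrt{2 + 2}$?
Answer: $95$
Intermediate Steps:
$f = 2$ ($f = \sqrt{4} = 2$)
$N{\left(w \right)} = 16 - 8 w$ ($N{\left(w \right)} = 4 \left(4 - 2 w\right) = 16 - 8 w$)
$q{\left(A,j \right)} = - A + \frac{6 + j}{2 + A}$ ($q{\left(A,j \right)} = A \left(-1\right) + \frac{j + 6}{A + 2} = - A + \frac{6 + j}{2 + A}$)
$q{\left(-11,-42 \right)} + N{\left(-8 \right)} = \frac{6 - 42 - \left(-11\right)^{2} - -22}{2 - 11} + \left(16 - -64\right) = \frac{6 - 42 - 121 + 22}{-9} + \left(16 + 64\right) = - \frac{6 - 42 - 121 + 22}{9} + 80 = \left(- \frac{1}{9}\right) \left(-135\right) + 80 = 15 + 80 = 95$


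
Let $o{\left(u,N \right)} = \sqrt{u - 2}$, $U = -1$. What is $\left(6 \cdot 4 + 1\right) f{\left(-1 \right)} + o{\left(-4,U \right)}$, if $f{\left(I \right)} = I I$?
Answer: $25 + i \sqrt{6} \approx 25.0 + 2.4495 i$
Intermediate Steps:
$f{\left(I \right)} = I^{2}$
$o{\left(u,N \right)} = \sqrt{-2 + u}$
$\left(6 \cdot 4 + 1\right) f{\left(-1 \right)} + o{\left(-4,U \right)} = \left(6 \cdot 4 + 1\right) \left(-1\right)^{2} + \sqrt{-2 - 4} = \left(24 + 1\right) 1 + \sqrt{-6} = 25 \cdot 1 + i \sqrt{6} = 25 + i \sqrt{6}$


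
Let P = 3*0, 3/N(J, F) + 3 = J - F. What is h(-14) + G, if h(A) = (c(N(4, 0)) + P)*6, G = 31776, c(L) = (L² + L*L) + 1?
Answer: 31890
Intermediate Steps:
N(J, F) = 3/(-3 + J - F) (N(J, F) = 3/(-3 + (J - F)) = 3/(-3 + J - F))
c(L) = 1 + 2*L² (c(L) = (L² + L²) + 1 = 2*L² + 1 = 1 + 2*L²)
P = 0
h(A) = 114 (h(A) = ((1 + 2*(-3/(3 + 0 - 1*4))²) + 0)*6 = ((1 + 2*(-3/(3 + 0 - 4))²) + 0)*6 = ((1 + 2*(-3/(-1))²) + 0)*6 = ((1 + 2*(-3*(-1))²) + 0)*6 = ((1 + 2*3²) + 0)*6 = ((1 + 2*9) + 0)*6 = ((1 + 18) + 0)*6 = (19 + 0)*6 = 19*6 = 114)
h(-14) + G = 114 + 31776 = 31890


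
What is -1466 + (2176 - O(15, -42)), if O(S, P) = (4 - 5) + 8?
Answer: 703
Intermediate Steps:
O(S, P) = 7 (O(S, P) = -1 + 8 = 7)
-1466 + (2176 - O(15, -42)) = -1466 + (2176 - 1*7) = -1466 + (2176 - 7) = -1466 + 2169 = 703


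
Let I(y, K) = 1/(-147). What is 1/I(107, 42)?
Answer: -147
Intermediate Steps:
I(y, K) = -1/147
1/I(107, 42) = 1/(-1/147) = -147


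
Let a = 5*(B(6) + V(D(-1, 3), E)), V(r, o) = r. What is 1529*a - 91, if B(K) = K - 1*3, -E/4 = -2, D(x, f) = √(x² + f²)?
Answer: 22844 + 7645*√10 ≈ 47020.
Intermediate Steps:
D(x, f) = √(f² + x²)
E = 8 (E = -4*(-2) = 8)
B(K) = -3 + K (B(K) = K - 3 = -3 + K)
a = 15 + 5*√10 (a = 5*((-3 + 6) + √(3² + (-1)²)) = 5*(3 + √(9 + 1)) = 5*(3 + √10) = 15 + 5*√10 ≈ 30.811)
1529*a - 91 = 1529*(15 + 5*√10) - 91 = (22935 + 7645*√10) - 91 = 22844 + 7645*√10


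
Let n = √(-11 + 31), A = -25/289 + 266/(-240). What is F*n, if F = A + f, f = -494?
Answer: -17173357*√5/17340 ≈ -2214.6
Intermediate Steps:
A = -41437/34680 (A = -25*1/289 + 266*(-1/240) = -25/289 - 133/120 = -41437/34680 ≈ -1.1948)
F = -17173357/34680 (F = -41437/34680 - 494 = -17173357/34680 ≈ -495.19)
n = 2*√5 (n = √20 = 2*√5 ≈ 4.4721)
F*n = -17173357*√5/17340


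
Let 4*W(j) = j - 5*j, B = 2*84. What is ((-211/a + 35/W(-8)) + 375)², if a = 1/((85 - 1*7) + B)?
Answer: 169919557369/64 ≈ 2.6550e+9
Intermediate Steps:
B = 168
a = 1/246 (a = 1/((85 - 1*7) + 168) = 1/((85 - 7) + 168) = 1/(78 + 168) = 1/246 ≈ 0.0040650)
W(j) = -j (W(j) = (j - 5*j)/4 = (-4*j)/4 = -j)
((-211/a + 35/W(-8)) + 375)² = ((-211/1/246 + 35/((-1*(-8)))) + 375)² = ((-211*246 + 35/8) + 375)² = ((-51906 + 35*(⅛)) + 375)² = ((-51906 + 35/8) + 375)² = (-415213/8 + 375)² = (-412213/8)² = 169919557369/64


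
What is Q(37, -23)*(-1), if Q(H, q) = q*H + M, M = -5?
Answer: 856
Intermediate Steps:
Q(H, q) = -5 + H*q (Q(H, q) = q*H - 5 = H*q - 5 = -5 + H*q)
Q(37, -23)*(-1) = (-5 + 37*(-23))*(-1) = (-5 - 851)*(-1) = -856*(-1) = 856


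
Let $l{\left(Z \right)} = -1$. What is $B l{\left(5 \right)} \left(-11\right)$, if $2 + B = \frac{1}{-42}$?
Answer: $- \frac{935}{42} \approx -22.262$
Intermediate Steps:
$B = - \frac{85}{42}$ ($B = -2 + \frac{1}{-42} = -2 - \frac{1}{42} = - \frac{85}{42} \approx -2.0238$)
$B l{\left(5 \right)} \left(-11\right) = \left(- \frac{85}{42}\right) \left(-1\right) \left(-11\right) = \frac{85}{42} \left(-11\right) = - \frac{935}{42}$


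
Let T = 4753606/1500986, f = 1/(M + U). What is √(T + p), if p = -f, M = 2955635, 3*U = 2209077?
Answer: 3*√2701588875797923836314882/2770815653042 ≈ 1.7796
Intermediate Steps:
U = 736359 (U = (⅓)*2209077 = 736359)
f = 1/3691994 (f = 1/(2955635 + 736359) = 1/3691994 ≈ 2.7086e-7)
T = 2376803/750493 (T = 4753606*(1/1500986) = 2376803/750493 ≈ 3.1670)
p = -1/3691994 (p = -1*1/3691994 = -1/3691994 ≈ -2.7086e-7)
√(T + p) = √(2376803/750493 - 1/3691994) = √(8775141664689/2770815653042) = 3*√2701588875797923836314882/2770815653042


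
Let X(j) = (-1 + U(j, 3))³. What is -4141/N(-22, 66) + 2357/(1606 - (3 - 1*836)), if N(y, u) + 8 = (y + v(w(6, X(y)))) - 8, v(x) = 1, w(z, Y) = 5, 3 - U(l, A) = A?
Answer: 10187108/90243 ≈ 112.89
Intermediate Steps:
U(l, A) = 3 - A
X(j) = -1 (X(j) = (-1 + (3 - 1*3))³ = (-1 + (3 - 3))³ = (-1 + 0)³ = (-1)³ = -1)
N(y, u) = -15 + y (N(y, u) = -8 + ((y + 1) - 8) = -8 + ((1 + y) - 8) = -8 + (-7 + y) = -15 + y)
-4141/N(-22, 66) + 2357/(1606 - (3 - 1*836)) = -4141/(-15 - 22) + 2357/(1606 - (3 - 1*836)) = -4141/(-37) + 2357/(1606 - (3 - 836)) = -4141*(-1/37) + 2357/(1606 - 1*(-833)) = 4141/37 + 2357/(1606 + 833) = 4141/37 + 2357/2439 = 10187108/90243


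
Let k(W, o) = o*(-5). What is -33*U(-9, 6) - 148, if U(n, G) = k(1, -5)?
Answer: -973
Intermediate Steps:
k(W, o) = -5*o
U(n, G) = 25 (U(n, G) = -5*(-5) = 25)
-33*U(-9, 6) - 148 = -33*25 - 148 = -825 - 148 = -973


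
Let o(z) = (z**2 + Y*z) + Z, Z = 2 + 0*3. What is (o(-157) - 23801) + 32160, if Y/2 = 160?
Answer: -17230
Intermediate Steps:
Y = 320 (Y = 2*160 = 320)
Z = 2 (Z = 2 + 0 = 2)
o(z) = 2 + z**2 + 320*z (o(z) = (z**2 + 320*z) + 2 = 2 + z**2 + 320*z)
(o(-157) - 23801) + 32160 = ((2 + (-157)**2 + 320*(-157)) - 23801) + 32160 = ((2 + 24649 - 50240) - 23801) + 32160 = (-25589 - 23801) + 32160 = -49390 + 32160 = -17230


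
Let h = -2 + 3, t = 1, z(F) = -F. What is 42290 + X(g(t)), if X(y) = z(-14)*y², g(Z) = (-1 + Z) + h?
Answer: 42304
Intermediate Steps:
h = 1
g(Z) = Z (g(Z) = (-1 + Z) + 1 = Z)
X(y) = 14*y² (X(y) = (-1*(-14))*y² = 14*y²)
42290 + X(g(t)) = 42290 + 14*1² = 42290 + 14*1 = 42290 + 14 = 42304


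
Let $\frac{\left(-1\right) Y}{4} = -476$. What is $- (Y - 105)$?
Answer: $-1799$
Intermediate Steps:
$Y = 1904$ ($Y = \left(-4\right) \left(-476\right) = 1904$)
$- (Y - 105) = - (1904 - 105) = \left(-1\right) 1799 = -1799$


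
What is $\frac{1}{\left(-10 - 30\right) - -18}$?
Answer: $- \frac{1}{22} \approx -0.045455$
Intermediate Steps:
$\frac{1}{\left(-10 - 30\right) - -18} = \frac{1}{\left(-10 - 30\right) + 18} = \frac{1}{-40 + 18} = \frac{1}{-22} = - \frac{1}{22}$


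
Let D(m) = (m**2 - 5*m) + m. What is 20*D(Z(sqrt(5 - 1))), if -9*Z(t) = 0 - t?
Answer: -1360/81 ≈ -16.790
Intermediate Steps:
Z(t) = t/9 (Z(t) = -(0 - t)/9 = -(-1)*t/9 = t/9)
D(m) = m**2 - 4*m
20*D(Z(sqrt(5 - 1))) = 20*((sqrt(5 - 1)/9)*(-4 + sqrt(5 - 1)/9)) = 20*((sqrt(4)/9)*(-4 + sqrt(4)/9)) = 20*(((1/9)*2)*(-4 + (1/9)*2)) = 20*(2*(-4 + 2/9)/9) = 20*((2/9)*(-34/9)) = 20*(-68/81) = -1360/81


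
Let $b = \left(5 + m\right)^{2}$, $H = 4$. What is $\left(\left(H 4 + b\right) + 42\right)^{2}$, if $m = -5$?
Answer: $3364$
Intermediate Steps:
$b = 0$ ($b = \left(5 - 5\right)^{2} = 0^{2} = 0$)
$\left(\left(H 4 + b\right) + 42\right)^{2} = \left(\left(4 \cdot 4 + 0\right) + 42\right)^{2} = \left(\left(16 + 0\right) + 42\right)^{2} = \left(16 + 42\right)^{2} = 58^{2} = 3364$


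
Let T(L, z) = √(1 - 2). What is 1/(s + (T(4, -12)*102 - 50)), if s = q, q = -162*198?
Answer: -16063/516045140 - 51*I/516045140 ≈ -3.1127e-5 - 9.8829e-8*I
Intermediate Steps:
T(L, z) = I (T(L, z) = √(-1) = I)
q = -32076
s = -32076
1/(s + (T(4, -12)*102 - 50)) = 1/(-32076 + (I*102 - 50)) = 1/(-32076 + (102*I - 50)) = 1/(-32076 + (-50 + 102*I)) = 1/(-32126 + 102*I) = (-32126 - 102*I)/1032090280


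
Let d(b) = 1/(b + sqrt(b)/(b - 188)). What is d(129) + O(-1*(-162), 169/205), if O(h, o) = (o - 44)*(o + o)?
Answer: -1343242771599/18871242200 + 59*sqrt(129)/57927192 ≈ -71.179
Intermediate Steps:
O(h, o) = 2*o*(-44 + o) (O(h, o) = (-44 + o)*(2*o) = 2*o*(-44 + o))
d(b) = 1/(b + sqrt(b)/(-188 + b))
d(129) + O(-1*(-162), 169/205) = (-188 + 129)/(sqrt(129) + 129**2 - 188*129) + 2*(169/205)*(-44 + 169/205) = -59/(sqrt(129) + 16641 - 24252) + 2*(169*(1/205))*(-44 + 169*(1/205)) = -59/(-7611 + sqrt(129)) + 2*(169/205)*(-44 + 169/205) = -59/(-7611 + sqrt(129)) + 2*(169/205)*(-8851/205) = -59/(-7611 + sqrt(129)) - 2991638/42025 = -2991638/42025 - 59/(-7611 + sqrt(129))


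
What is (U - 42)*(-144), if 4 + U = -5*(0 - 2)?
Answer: 5184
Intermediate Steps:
U = 6 (U = -4 - 5*(0 - 2) = -4 - 5*(-2) = -4 + 10 = 6)
(U - 42)*(-144) = (6 - 42)*(-144) = -36*(-144) = 5184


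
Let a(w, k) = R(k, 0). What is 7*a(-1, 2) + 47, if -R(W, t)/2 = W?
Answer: 19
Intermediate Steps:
R(W, t) = -2*W
a(w, k) = -2*k
7*a(-1, 2) + 47 = 7*(-2*2) + 47 = 7*(-4) + 47 = -28 + 47 = 19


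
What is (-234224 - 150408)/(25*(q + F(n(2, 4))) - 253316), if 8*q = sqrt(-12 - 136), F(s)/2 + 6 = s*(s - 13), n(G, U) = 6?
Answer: 1573704904192/1046250785621 + 38463200*I*sqrt(37)/1046250785621 ≈ 1.5041 + 0.00022362*I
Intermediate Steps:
F(s) = -12 + 2*s*(-13 + s) (F(s) = -12 + 2*(s*(s - 13)) = -12 + 2*(s*(-13 + s)) = -12 + 2*s*(-13 + s))
q = I*sqrt(37)/4 (q = sqrt(-12 - 136)/8 = sqrt(-148)/8 = (2*I*sqrt(37))/8 = I*sqrt(37)/4 ≈ 1.5207*I)
(-234224 - 150408)/(25*(q + F(n(2, 4))) - 253316) = (-234224 - 150408)/(25*(I*sqrt(37)/4 + (-12 - 26*6 + 2*6**2)) - 253316) = -384632/(25*(I*sqrt(37)/4 + (-12 - 156 + 2*36)) - 253316) = -384632/(25*(I*sqrt(37)/4 + (-12 - 156 + 72)) - 253316) = -384632/(25*(I*sqrt(37)/4 - 96) - 253316) = -384632/(25*(-96 + I*sqrt(37)/4) - 253316) = -384632/((-2400 + 25*I*sqrt(37)/4) - 253316) = -384632/(-255716 + 25*I*sqrt(37)/4)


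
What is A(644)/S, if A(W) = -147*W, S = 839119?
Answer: -94668/839119 ≈ -0.11282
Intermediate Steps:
A(644)/S = -147*644/839119 = -94668*1/839119 = -94668/839119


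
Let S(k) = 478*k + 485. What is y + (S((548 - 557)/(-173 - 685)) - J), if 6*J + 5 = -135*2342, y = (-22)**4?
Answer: 246625105/858 ≈ 2.8744e+5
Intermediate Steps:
y = 234256
S(k) = 485 + 478*k
J = -316175/6 (J = -5/6 + (-135*2342)/6 = -5/6 + (1/6)*(-316170) = -5/6 - 52695 = -316175/6 ≈ -52696.)
y + (S((548 - 557)/(-173 - 685)) - J) = 234256 + ((485 + 478*((548 - 557)/(-173 - 685))) - 1*(-316175/6)) = 234256 + ((485 + 478*(-9/(-858))) + 316175/6) = 234256 + ((485 + 478*(-9*(-1/858))) + 316175/6) = 234256 + ((485 + 478*(3/286)) + 316175/6) = 234256 + ((485 + 717/143) + 316175/6) = 234256 + (70072/143 + 316175/6) = 234256 + 45633457/858 = 246625105/858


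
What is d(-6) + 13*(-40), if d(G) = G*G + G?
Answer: -490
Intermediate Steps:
d(G) = G + G² (d(G) = G² + G = G + G²)
d(-6) + 13*(-40) = -6*(1 - 6) + 13*(-40) = -6*(-5) - 520 = 30 - 520 = -490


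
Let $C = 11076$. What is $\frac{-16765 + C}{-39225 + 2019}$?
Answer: $\frac{5689}{37206} \approx 0.15291$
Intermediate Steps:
$\frac{-16765 + C}{-39225 + 2019} = \frac{-16765 + 11076}{-39225 + 2019} = - \frac{5689}{-37206} = \left(-5689\right) \left(- \frac{1}{37206}\right) = \frac{5689}{37206}$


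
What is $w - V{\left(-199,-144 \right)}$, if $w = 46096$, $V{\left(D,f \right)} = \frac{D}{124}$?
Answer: $\frac{5716103}{124} \approx 46098.0$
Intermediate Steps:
$V{\left(D,f \right)} = \frac{D}{124}$ ($V{\left(D,f \right)} = D \frac{1}{124} = \frac{D}{124}$)
$w - V{\left(-199,-144 \right)} = 46096 - \frac{1}{124} \left(-199\right) = 46096 - - \frac{199}{124} = 46096 + \frac{199}{124} = \frac{5716103}{124}$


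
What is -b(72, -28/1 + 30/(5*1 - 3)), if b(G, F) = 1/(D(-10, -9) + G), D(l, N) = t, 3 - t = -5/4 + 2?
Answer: -4/297 ≈ -0.013468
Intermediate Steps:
t = 9/4 (t = 3 - (-5/4 + 2) = 3 - 1*3/4 = 3 - 3/4 = 9/4 ≈ 2.2500)
D(l, N) = 9/4
b(G, F) = 1/(9/4 + G)
-b(72, -28/1 + 30/(5*1 - 3)) = -4/(9 + 4*72) = -4/(9 + 288) = -4/297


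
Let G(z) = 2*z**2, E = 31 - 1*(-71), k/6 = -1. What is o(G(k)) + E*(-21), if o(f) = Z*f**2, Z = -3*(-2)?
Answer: 28962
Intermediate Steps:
k = -6 (k = 6*(-1) = -6)
E = 102 (E = 31 + 71 = 102)
Z = 6
o(f) = 6*f**2
o(G(k)) + E*(-21) = 6*(2*(-6)**2)**2 + 102*(-21) = 6*(2*36)**2 - 2142 = 6*72**2 - 2142 = 6*5184 - 2142 = 31104 - 2142 = 28962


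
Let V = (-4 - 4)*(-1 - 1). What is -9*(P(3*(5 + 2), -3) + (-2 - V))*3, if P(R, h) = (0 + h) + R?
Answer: 0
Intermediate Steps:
V = 16 (V = -8*(-2) = 16)
P(R, h) = R + h (P(R, h) = h + R = R + h)
-9*(P(3*(5 + 2), -3) + (-2 - V))*3 = -9*((3*(5 + 2) - 3) + (-2 - 1*16))*3 = -9*((3*7 - 3) + (-2 - 16))*3 = -9*((21 - 3) - 18)*3 = -9*(18 - 18)*3 = -9*0*3 = 0*3 = 0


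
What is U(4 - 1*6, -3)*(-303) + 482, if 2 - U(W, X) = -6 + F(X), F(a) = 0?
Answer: -1942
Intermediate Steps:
U(W, X) = 8 (U(W, X) = 2 - (-6 + 0) = 2 - 1*(-6) = 2 + 6 = 8)
U(4 - 1*6, -3)*(-303) + 482 = 8*(-303) + 482 = -2424 + 482 = -1942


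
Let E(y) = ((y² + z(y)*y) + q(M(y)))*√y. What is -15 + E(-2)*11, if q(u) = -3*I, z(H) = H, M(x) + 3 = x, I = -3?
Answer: -15 + 187*I*√2 ≈ -15.0 + 264.46*I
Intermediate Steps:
M(x) = -3 + x
q(u) = 9 (q(u) = -3*(-3) = 9)
E(y) = √y*(9 + 2*y²) (E(y) = ((y² + y*y) + 9)*√y = ((y² + y²) + 9)*√y = (2*y² + 9)*√y = (9 + 2*y²)*√y = √y*(9 + 2*y²))
-15 + E(-2)*11 = -15 + (√(-2)*(9 + 2*(-2)²))*11 = -15 + ((I*√2)*(9 + 2*4))*11 = -15 + ((I*√2)*(9 + 8))*11 = -15 + ((I*√2)*17)*11 = -15 + (17*I*√2)*11 = -15 + 187*I*√2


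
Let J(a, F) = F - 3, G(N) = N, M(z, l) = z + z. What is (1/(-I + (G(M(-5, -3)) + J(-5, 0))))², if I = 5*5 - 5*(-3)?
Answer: 1/2809 ≈ 0.00035600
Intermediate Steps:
M(z, l) = 2*z
J(a, F) = -3 + F
I = 40 (I = 25 + 15 = 40)
(1/(-I + (G(M(-5, -3)) + J(-5, 0))))² = (1/(-1*40 + (2*(-5) + (-3 + 0))))² = (1/(-40 + (-10 - 3)))² = (1/(-40 - 13))² = (1/(-53))² = (-1/53)² = 1/2809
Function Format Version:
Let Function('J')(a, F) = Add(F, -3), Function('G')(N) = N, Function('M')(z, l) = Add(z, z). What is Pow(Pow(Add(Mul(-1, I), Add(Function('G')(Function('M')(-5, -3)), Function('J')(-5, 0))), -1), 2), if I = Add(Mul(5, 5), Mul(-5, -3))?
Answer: Rational(1, 2809) ≈ 0.00035600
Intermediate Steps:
Function('M')(z, l) = Mul(2, z)
Function('J')(a, F) = Add(-3, F)
I = 40 (I = Add(25, 15) = 40)
Pow(Pow(Add(Mul(-1, I), Add(Function('G')(Function('M')(-5, -3)), Function('J')(-5, 0))), -1), 2) = Pow(Pow(Add(Mul(-1, 40), Add(Mul(2, -5), Add(-3, 0))), -1), 2) = Pow(Pow(Add(-40, Add(-10, -3)), -1), 2) = Pow(Pow(Add(-40, -13), -1), 2) = Pow(Pow(-53, -1), 2) = Pow(Rational(-1, 53), 2) = Rational(1, 2809)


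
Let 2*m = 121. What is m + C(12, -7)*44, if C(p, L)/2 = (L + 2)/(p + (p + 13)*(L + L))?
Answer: 20889/338 ≈ 61.802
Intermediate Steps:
m = 121/2 (m = (½)*121 = 121/2 ≈ 60.500)
C(p, L) = 2*(2 + L)/(p + 2*L*(13 + p)) (C(p, L) = 2*((L + 2)/(p + (p + 13)*(L + L))) = 2*((2 + L)/(p + (13 + p)*(2*L))) = 2*((2 + L)/(p + 2*L*(13 + p))) = 2*(2 + L)/(p + 2*L*(13 + p)))
m + C(12, -7)*44 = 121/2 + (2*(2 - 7)/(12 + 26*(-7) + 2*(-7)*12))*44 = 121/2 + (2*(-5)/(12 - 182 - 168))*44 = 121/2 + (2*(-5)/(-338))*44 = 121/2 + (2*(-1/338)*(-5))*44 = 121/2 + (5/169)*44 = 121/2 + 220/169 = 20889/338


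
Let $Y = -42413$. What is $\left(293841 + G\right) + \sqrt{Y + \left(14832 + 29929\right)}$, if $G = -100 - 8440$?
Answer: $285301 + 2 \sqrt{587} \approx 2.8535 \cdot 10^{5}$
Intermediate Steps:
$G = -8540$ ($G = -100 - 8440 = -8540$)
$\left(293841 + G\right) + \sqrt{Y + \left(14832 + 29929\right)} = \left(293841 - 8540\right) + \sqrt{-42413 + \left(14832 + 29929\right)} = 285301 + \sqrt{-42413 + 44761} = 285301 + \sqrt{2348} = 285301 + 2 \sqrt{587}$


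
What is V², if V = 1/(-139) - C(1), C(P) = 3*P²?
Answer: 174724/19321 ≈ 9.0432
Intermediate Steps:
V = -418/139 (V = 1/(-139) - 3*1² = -1/139 - 3 = -418/139 ≈ -3.0072)
V² = (-418/139)² = 174724/19321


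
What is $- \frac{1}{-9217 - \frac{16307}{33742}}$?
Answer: $\frac{33742}{311016321} \approx 0.00010849$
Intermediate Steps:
$- \frac{1}{-9217 - \frac{16307}{33742}} = - \frac{1}{- \frac{311016321}{33742}} = \left(-1\right) \left(- \frac{33742}{311016321}\right) = \frac{33742}{311016321}$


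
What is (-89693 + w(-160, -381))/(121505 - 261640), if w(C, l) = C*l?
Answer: 28733/140135 ≈ 0.20504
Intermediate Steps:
(-89693 + w(-160, -381))/(121505 - 261640) = (-89693 - 160*(-381))/(121505 - 261640) = (-89693 + 60960)/(-140135) = -28733*(-1/140135) = 28733/140135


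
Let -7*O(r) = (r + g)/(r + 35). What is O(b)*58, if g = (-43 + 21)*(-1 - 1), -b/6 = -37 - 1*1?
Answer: -15776/1841 ≈ -8.5693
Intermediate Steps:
b = 228 (b = -6*(-37 - 1*1) = -6*(-37 - 1) = -6*(-38) = 228)
g = 44 (g = -22*(-2) = 44)
O(r) = -(44 + r)/(7*(35 + r)) (O(r) = -(r + 44)/(7*(r + 35)) = -(44 + r)/(7*(35 + r)))
O(b)*58 = ((-44 - 1*228)/(7*(35 + 228)))*58 = ((1/7)*(-44 - 228)/263)*58 = ((1/7)*(1/263)*(-272))*58 = -272/1841*58 = -15776/1841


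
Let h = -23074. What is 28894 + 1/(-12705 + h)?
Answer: 1033798425/35779 ≈ 28894.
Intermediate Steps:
28894 + 1/(-12705 + h) = 28894 + 1/(-12705 - 23074) = 28894 + 1/(-35779) = 28894 - 1/35779 = 1033798425/35779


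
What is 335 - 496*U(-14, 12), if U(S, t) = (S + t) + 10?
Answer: -3633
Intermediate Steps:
U(S, t) = 10 + S + t
335 - 496*U(-14, 12) = 335 - 496*(10 - 14 + 12) = 335 - 496*8 = 335 - 3968 = -3633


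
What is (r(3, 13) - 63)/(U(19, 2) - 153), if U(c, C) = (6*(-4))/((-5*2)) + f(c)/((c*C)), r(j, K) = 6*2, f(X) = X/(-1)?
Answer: 510/1511 ≈ 0.33752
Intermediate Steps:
f(X) = -X (f(X) = X*(-1) = -X)
r(j, K) = 12
U(c, C) = 12/5 - 1/C (U(c, C) = (6*(-4))/((-5*2)) + (-c)/((c*C)) = -24/(-10) + (-c)/((C*c)) = -24*(-⅒) + (-c)*(1/(C*c)) = 12/5 - 1/C)
(r(3, 13) - 63)/(U(19, 2) - 153) = (12 - 63)/((12/5 - 1/2) - 153) = -51/((12/5 - 1*½) - 153) = -51/((12/5 - ½) - 153) = -51/(19/10 - 153) = -51/(-1511/10) = -51*(-10/1511) = 510/1511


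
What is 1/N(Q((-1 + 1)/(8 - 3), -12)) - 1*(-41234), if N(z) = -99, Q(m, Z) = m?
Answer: 4082165/99 ≈ 41234.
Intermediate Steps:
1/N(Q((-1 + 1)/(8 - 3), -12)) - 1*(-41234) = 1/(-99) - 1*(-41234) = -1/99 + 41234 = 4082165/99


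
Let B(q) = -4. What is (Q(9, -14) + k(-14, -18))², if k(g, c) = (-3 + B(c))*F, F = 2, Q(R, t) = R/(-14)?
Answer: 42025/196 ≈ 214.41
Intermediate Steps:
Q(R, t) = -R/14 (Q(R, t) = R*(-1/14) = -R/14)
k(g, c) = -14 (k(g, c) = (-3 - 4)*2 = -7*2 = -14)
(Q(9, -14) + k(-14, -18))² = (-1/14*9 - 14)² = (-9/14 - 14)² = (-205/14)² = 42025/196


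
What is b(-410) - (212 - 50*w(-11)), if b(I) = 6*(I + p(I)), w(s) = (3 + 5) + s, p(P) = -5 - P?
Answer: -392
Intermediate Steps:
w(s) = 8 + s
b(I) = -30 (b(I) = 6*(I + (-5 - I)) = 6*(-5) = -30)
b(-410) - (212 - 50*w(-11)) = -30 - (212 - 50*(8 - 11)) = -30 - (212 - 50*(-3)) = -30 - (212 + 150) = -30 - 1*362 = -30 - 362 = -392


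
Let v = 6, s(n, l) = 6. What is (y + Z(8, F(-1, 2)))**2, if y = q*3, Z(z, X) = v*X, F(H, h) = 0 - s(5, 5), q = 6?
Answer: 324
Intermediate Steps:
F(H, h) = -6 (F(H, h) = 0 - 1*6 = 0 - 6 = -6)
Z(z, X) = 6*X
y = 18 (y = 6*3 = 18)
(y + Z(8, F(-1, 2)))**2 = (18 + 6*(-6))**2 = (18 - 36)**2 = (-18)**2 = 324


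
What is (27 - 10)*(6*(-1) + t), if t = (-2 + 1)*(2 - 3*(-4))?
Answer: -340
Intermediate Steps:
t = -14 (t = -(2 + 12) = -1*14 = -14)
(27 - 10)*(6*(-1) + t) = (27 - 10)*(6*(-1) - 14) = 17*(-6 - 14) = 17*(-20) = -340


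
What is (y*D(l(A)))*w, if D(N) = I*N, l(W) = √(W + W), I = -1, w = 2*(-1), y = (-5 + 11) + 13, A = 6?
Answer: 76*√3 ≈ 131.64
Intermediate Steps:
y = 19 (y = 6 + 13 = 19)
w = -2
l(W) = √2*√W (l(W) = √(2*W) = √2*√W)
D(N) = -N
(y*D(l(A)))*w = (19*(-√2*√6))*(-2) = (19*(-2*√3))*(-2) = -38*√3*(-2) = 76*√3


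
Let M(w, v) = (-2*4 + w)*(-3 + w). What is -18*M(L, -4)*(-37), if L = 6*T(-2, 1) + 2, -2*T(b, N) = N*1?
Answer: 23976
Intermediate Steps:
T(b, N) = -N/2
L = -1 (L = 6*(-1/2*1) + 2 = 6*(-1/2) + 2 = -3 + 2 = -1)
M(w, v) = (-8 + w)*(-3 + w)
-18*M(L, -4)*(-37) = -18*(24 + (-1)**2 - 11*(-1))*(-37) = -18*(24 + 1 + 11)*(-37) = -18*36*(-37) = -648*(-37) = 23976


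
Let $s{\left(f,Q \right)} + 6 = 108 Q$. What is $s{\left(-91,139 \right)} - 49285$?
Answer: $-34279$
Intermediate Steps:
$s{\left(f,Q \right)} = -6 + 108 Q$
$s{\left(-91,139 \right)} - 49285 = \left(-6 + 108 \cdot 139\right) - 49285 = \left(-6 + 15012\right) - 49285 = 15006 - 49285 = -34279$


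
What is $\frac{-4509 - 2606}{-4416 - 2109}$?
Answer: $\frac{1423}{1305} \approx 1.0904$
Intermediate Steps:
$\frac{-4509 - 2606}{-4416 - 2109} = - \frac{7115}{-6525} = \left(-7115\right) \left(- \frac{1}{6525}\right) = \frac{1423}{1305}$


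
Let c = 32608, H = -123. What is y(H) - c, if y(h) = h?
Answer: -32731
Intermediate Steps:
y(H) - c = -123 - 1*32608 = -123 - 32608 = -32731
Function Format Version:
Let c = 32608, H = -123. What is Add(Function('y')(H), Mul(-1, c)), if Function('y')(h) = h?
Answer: -32731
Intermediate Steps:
Add(Function('y')(H), Mul(-1, c)) = Add(-123, Mul(-1, 32608)) = Add(-123, -32608) = -32731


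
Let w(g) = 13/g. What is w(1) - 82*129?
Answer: -10565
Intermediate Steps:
w(1) - 82*129 = 13/1 - 82*129 = 13*1 - 10578 = 13 - 10578 = -10565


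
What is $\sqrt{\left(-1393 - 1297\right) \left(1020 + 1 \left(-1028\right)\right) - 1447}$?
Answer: $\sqrt{20073} \approx 141.68$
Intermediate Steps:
$\sqrt{\left(-1393 - 1297\right) \left(1020 + 1 \left(-1028\right)\right) - 1447} = \sqrt{- 2690 \left(1020 - 1028\right) - 1447} = \sqrt{\left(-2690\right) \left(-8\right) - 1447} = \sqrt{21520 - 1447} = \sqrt{20073}$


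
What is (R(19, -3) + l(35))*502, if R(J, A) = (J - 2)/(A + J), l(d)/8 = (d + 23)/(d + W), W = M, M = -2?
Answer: 2004235/264 ≈ 7591.8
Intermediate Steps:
W = -2
l(d) = 8*(23 + d)/(-2 + d) (l(d) = 8*((d + 23)/(d - 2)) = 8*((23 + d)/(-2 + d)) = 8*(23 + d)/(-2 + d))
R(J, A) = (-2 + J)/(A + J)
(R(19, -3) + l(35))*502 = ((-2 + 19)/(-3 + 19) + 8*(23 + 35)/(-2 + 35))*502 = (17/16 + 8*58/33)*502 = ((1/16)*17 + 8*(1/33)*58)*502 = (17/16 + 464/33)*502 = (7985/528)*502 = 2004235/264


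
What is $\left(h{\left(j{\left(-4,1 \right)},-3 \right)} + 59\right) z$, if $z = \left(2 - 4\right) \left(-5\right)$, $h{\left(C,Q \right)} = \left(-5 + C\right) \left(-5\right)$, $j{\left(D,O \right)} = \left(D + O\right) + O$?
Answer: $940$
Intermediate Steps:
$j{\left(D,O \right)} = D + 2 O$
$h{\left(C,Q \right)} = 25 - 5 C$
$z = 10$ ($z = \left(-2\right) \left(-5\right) = 10$)
$\left(h{\left(j{\left(-4,1 \right)},-3 \right)} + 59\right) z = \left(\left(25 - 5 \left(-4 + 2 \cdot 1\right)\right) + 59\right) 10 = \left(\left(25 - 5 \left(-4 + 2\right)\right) + 59\right) 10 = \left(\left(25 - -10\right) + 59\right) 10 = \left(\left(25 + 10\right) + 59\right) 10 = \left(35 + 59\right) 10 = 94 \cdot 10 = 940$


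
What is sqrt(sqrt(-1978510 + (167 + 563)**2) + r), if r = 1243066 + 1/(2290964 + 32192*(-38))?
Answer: sqrt(354247381865185613 + 284978739556*I*sqrt(1445610))/533834 ≈ 1114.9 + 0.5392*I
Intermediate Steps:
r = 1327181790089/1067668 (r = 1243066 + 1/(2290964 - 1223296) = 1243066 + 1/1067668 = 1327181790089/1067668 ≈ 1.2431e+6)
sqrt(sqrt(-1978510 + (167 + 563)**2) + r) = sqrt(sqrt(-1978510 + (167 + 563)**2) + 1327181790089/1067668) = sqrt(sqrt(-1978510 + 730**2) + 1327181790089/1067668) = sqrt(sqrt(-1978510 + 532900) + 1327181790089/1067668) = sqrt(sqrt(-1445610) + 1327181790089/1067668) = sqrt(I*sqrt(1445610) + 1327181790089/1067668) = sqrt(1327181790089/1067668 + I*sqrt(1445610))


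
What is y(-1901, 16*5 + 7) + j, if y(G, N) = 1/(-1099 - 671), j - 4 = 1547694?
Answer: 2739425459/1770 ≈ 1.5477e+6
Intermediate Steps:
j = 1547698 (j = 4 + 1547694 = 1547698)
y(G, N) = -1/1770 (y(G, N) = 1/(-1770) = -1/1770)
y(-1901, 16*5 + 7) + j = -1/1770 + 1547698 = 2739425459/1770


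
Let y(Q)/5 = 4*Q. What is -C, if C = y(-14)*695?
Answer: 194600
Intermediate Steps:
y(Q) = 20*Q (y(Q) = 5*(4*Q) = 20*Q)
C = -194600 (C = (20*(-14))*695 = -280*695 = -194600)
-C = -1*(-194600) = 194600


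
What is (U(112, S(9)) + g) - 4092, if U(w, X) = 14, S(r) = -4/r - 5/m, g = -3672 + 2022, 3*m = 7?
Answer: -5728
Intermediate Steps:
m = 7/3 (m = (⅓)*7 = 7/3 ≈ 2.3333)
g = -1650
S(r) = -15/7 - 4/r (S(r) = -4/r - 5/7/3 = -4/r - 5*3/7 = -4/r - 15/7 = -15/7 - 4/r)
(U(112, S(9)) + g) - 4092 = (14 - 1650) - 4092 = -1636 - 4092 = -5728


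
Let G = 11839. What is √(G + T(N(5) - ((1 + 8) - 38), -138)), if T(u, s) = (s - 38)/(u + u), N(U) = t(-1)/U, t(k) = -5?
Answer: √579957/7 ≈ 108.79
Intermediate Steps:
N(U) = -5/U
T(u, s) = (-38 + s)/(2*u) (T(u, s) = (-38 + s)/((2*u)) = (-38 + s)*(1/(2*u)) = (-38 + s)/(2*u))
√(G + T(N(5) - ((1 + 8) - 38), -138)) = √(11839 + (-38 - 138)/(2*(-5/5 - ((1 + 8) - 38)))) = √(11839 + (½)*(-176)/(-5*⅕ - (9 - 38))) = √(11839 + (½)*(-176)/(-1 - 1*(-29))) = √(11839 + (½)*(-176)/(-1 + 29)) = √(11839 + (½)*(-176)/28) = √(11839 + (½)*(1/28)*(-176)) = √(11839 - 22/7) = √(82851/7) = √579957/7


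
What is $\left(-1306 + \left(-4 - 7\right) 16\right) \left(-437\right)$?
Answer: $647634$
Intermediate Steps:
$\left(-1306 + \left(-4 - 7\right) 16\right) \left(-437\right) = \left(-1306 - 176\right) \left(-437\right) = \left(-1482\right) \left(-437\right) = 647634$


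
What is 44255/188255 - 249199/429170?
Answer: -5584007879/16158679670 ≈ -0.34557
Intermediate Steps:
44255/188255 - 249199/429170 = 44255*(1/188255) - 249199*1/429170 = 8851/37651 - 249199/429170 = -5584007879/16158679670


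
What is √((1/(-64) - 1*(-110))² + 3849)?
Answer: 5*√2612521/64 ≈ 126.28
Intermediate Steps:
√((1/(-64) - 1*(-110))² + 3849) = √((-1/64 + 110)² + 3849) = √((7039/64)² + 3849) = √(49547521/4096 + 3849) = √(65313025/4096) = 5*√2612521/64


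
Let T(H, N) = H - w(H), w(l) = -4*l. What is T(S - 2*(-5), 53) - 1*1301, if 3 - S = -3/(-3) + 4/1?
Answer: -1261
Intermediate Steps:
S = -2 (S = 3 - (-3/(-3) + 4/1) = 3 - (-3*(-⅓) + 4*1) = 3 - (1 + 4) = 3 - 1*5 = 3 - 5 = -2)
T(H, N) = 5*H (T(H, N) = H - (-4)*H = H + 4*H = 5*H)
T(S - 2*(-5), 53) - 1*1301 = 5*(-2 - 2*(-5)) - 1*1301 = 5*(-2 + 10) - 1301 = 5*8 - 1301 = 40 - 1301 = -1261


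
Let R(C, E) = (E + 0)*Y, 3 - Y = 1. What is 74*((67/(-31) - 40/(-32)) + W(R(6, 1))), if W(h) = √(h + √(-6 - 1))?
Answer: -4181/62 + 74*√(2 + I*√7) ≈ 53.217 + 60.041*I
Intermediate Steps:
Y = 2 (Y = 3 - 1*1 = 3 - 1 = 2)
R(C, E) = 2*E (R(C, E) = (E + 0)*2 = E*2 = 2*E)
W(h) = √(h + I*√7) (W(h) = √(h + √(-7)) = √(h + I*√7))
74*((67/(-31) - 40/(-32)) + W(R(6, 1))) = 74*((67/(-31) - 40/(-32)) + √(2*1 + I*√7)) = 74*((67*(-1/31) - 40*(-1/32)) + √(2 + I*√7)) = 74*((-67/31 + 5/4) + √(2 + I*√7)) = 74*(-113/124 + √(2 + I*√7)) = -4181/62 + 74*√(2 + I*√7)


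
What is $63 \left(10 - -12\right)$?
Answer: $1386$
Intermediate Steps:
$63 \left(10 - -12\right) = 63 \left(10 + 12\right) = 63 \cdot 22 = 1386$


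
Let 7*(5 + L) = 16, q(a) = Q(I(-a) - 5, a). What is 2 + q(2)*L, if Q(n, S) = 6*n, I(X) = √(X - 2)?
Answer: 584/7 - 228*I/7 ≈ 83.429 - 32.571*I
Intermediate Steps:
I(X) = √(-2 + X)
q(a) = -30 + 6*√(-2 - a) (q(a) = 6*(√(-2 - a) - 5) = 6*(-5 + √(-2 - a)) = -30 + 6*√(-2 - a))
L = -19/7 (L = -5 + (⅐)*16 = -5 + 16/7 = -19/7 ≈ -2.7143)
2 + q(2)*L = 2 + (-30 + 6*√(-2 - 1*2))*(-19/7) = 2 + (-30 + 6*√(-2 - 2))*(-19/7) = 2 + (-30 + 6*√(-4))*(-19/7) = 2 + (-30 + 6*(2*I))*(-19/7) = 2 + (-30 + 12*I)*(-19/7) = 2 + (570/7 - 228*I/7) = 584/7 - 228*I/7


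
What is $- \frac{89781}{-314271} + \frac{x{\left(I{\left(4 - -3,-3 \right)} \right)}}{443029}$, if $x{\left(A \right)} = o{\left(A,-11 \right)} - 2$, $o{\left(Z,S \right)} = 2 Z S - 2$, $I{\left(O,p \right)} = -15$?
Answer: $\frac{13292679665}{46410388953} \approx 0.28642$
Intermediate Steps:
$o{\left(Z,S \right)} = -2 + 2 S Z$ ($o{\left(Z,S \right)} = 2 S Z - 2 = -2 + 2 S Z$)
$x{\left(A \right)} = -4 - 22 A$ ($x{\left(A \right)} = \left(-2 + 2 \left(-11\right) A\right) - 2 = \left(-2 - 22 A\right) - 2 = -4 - 22 A$)
$- \frac{89781}{-314271} + \frac{x{\left(I{\left(4 - -3,-3 \right)} \right)}}{443029} = - \frac{89781}{-314271} + \frac{-4 - -330}{443029} = \left(-89781\right) \left(- \frac{1}{314271}\right) + \left(-4 + 330\right) \frac{1}{443029} = \frac{29927}{104757} + 326 \cdot \frac{1}{443029} = \frac{29927}{104757} + \frac{326}{443029} = \frac{13292679665}{46410388953}$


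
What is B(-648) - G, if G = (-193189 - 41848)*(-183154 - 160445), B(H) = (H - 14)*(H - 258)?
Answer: -80757878391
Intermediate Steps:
B(H) = (-258 + H)*(-14 + H) (B(H) = (-14 + H)*(-258 + H) = (-258 + H)*(-14 + H))
G = 80758478163 (G = -235037*(-343599) = 80758478163)
B(-648) - G = (3612 + (-648)**2 - 272*(-648)) - 1*80758478163 = (3612 + 419904 + 176256) - 80758478163 = 599772 - 80758478163 = -80757878391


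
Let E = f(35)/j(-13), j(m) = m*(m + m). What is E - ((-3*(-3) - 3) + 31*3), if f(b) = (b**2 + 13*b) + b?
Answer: -31747/338 ≈ -93.926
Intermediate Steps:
f(b) = b**2 + 14*b
j(m) = 2*m**2 (j(m) = m*(2*m) = 2*m**2)
E = 1715/338 (E = (35*(14 + 35))/((2*(-13)**2)) = (35*49)/((2*169)) = 1715/338 ≈ 5.0740)
E - ((-3*(-3) - 3) + 31*3) = 1715/338 - ((-3*(-3) - 3) + 31*3) = 1715/338 - ((9 - 3) + 93) = 1715/338 - (6 + 93) = 1715/338 - 1*99 = 1715/338 - 99 = -31747/338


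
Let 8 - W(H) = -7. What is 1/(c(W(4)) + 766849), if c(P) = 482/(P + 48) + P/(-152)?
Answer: 9576/7343418343 ≈ 1.3040e-6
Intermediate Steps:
W(H) = 15 (W(H) = 8 - 1*(-7) = 8 + 7 = 15)
c(P) = 482/(48 + P) - P/152 (c(P) = 482/(48 + P) + P*(-1/152) = 482/(48 + P) - P/152)
1/(c(W(4)) + 766849) = 1/((73264 - 1*15² - 48*15)/(152*(48 + 15)) + 766849) = 1/((1/152)*(73264 - 1*225 - 720)/63 + 766849) = 1/((1/152)*(1/63)*(73264 - 225 - 720) + 766849) = 1/((1/152)*(1/63)*72319 + 766849) = 1/(72319/9576 + 766849) = 1/(7343418343/9576) = 9576/7343418343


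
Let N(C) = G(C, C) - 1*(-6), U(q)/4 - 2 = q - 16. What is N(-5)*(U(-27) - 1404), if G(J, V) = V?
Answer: -1568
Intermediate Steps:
U(q) = -56 + 4*q (U(q) = 8 + 4*(q - 16) = 8 + 4*(-16 + q) = 8 + (-64 + 4*q) = -56 + 4*q)
N(C) = 6 + C (N(C) = C - 1*(-6) = C + 6 = 6 + C)
N(-5)*(U(-27) - 1404) = (6 - 5)*((-56 + 4*(-27)) - 1404) = 1*((-56 - 108) - 1404) = 1*(-164 - 1404) = 1*(-1568) = -1568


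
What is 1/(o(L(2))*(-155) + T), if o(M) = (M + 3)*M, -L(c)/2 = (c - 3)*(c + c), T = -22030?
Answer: -1/35670 ≈ -2.8035e-5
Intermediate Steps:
L(c) = -4*c*(-3 + c) (L(c) = -2*(c - 3)*(c + c) = -2*(-3 + c)*2*c = -4*c*(-3 + c))
o(M) = M*(3 + M) (o(M) = (3 + M)*M = M*(3 + M))
1/(o(L(2))*(-155) + T) = 1/(((4*2*(3 - 1*2))*(3 + 4*2*(3 - 1*2)))*(-155) - 22030) = 1/(((4*2*(3 - 2))*(3 + 4*2*(3 - 2)))*(-155) - 22030) = 1/(((4*2*1)*(3 + 4*2*1))*(-155) - 22030) = 1/((8*(3 + 8))*(-155) - 22030) = 1/((8*11)*(-155) - 22030) = 1/(88*(-155) - 22030) = 1/(-13640 - 22030) = 1/(-35670) = -1/35670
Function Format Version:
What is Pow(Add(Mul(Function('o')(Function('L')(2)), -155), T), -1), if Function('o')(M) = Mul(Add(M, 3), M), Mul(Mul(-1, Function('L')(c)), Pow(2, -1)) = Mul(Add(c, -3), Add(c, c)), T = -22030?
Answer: Rational(-1, 35670) ≈ -2.8035e-5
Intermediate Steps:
Function('L')(c) = Mul(-4, c, Add(-3, c)) (Function('L')(c) = Mul(-2, Mul(Add(c, -3), Add(c, c))) = Mul(-2, Mul(Add(-3, c), Mul(2, c))) = Mul(-2, Mul(2, c, Add(-3, c))) = Mul(-4, c, Add(-3, c)))
Function('o')(M) = Mul(M, Add(3, M)) (Function('o')(M) = Mul(Add(3, M), M) = Mul(M, Add(3, M)))
Pow(Add(Mul(Function('o')(Function('L')(2)), -155), T), -1) = Pow(Add(Mul(Mul(Mul(4, 2, Add(3, Mul(-1, 2))), Add(3, Mul(4, 2, Add(3, Mul(-1, 2))))), -155), -22030), -1) = Pow(Add(Mul(Mul(Mul(4, 2, Add(3, -2)), Add(3, Mul(4, 2, Add(3, -2)))), -155), -22030), -1) = Pow(Add(Mul(Mul(Mul(4, 2, 1), Add(3, Mul(4, 2, 1))), -155), -22030), -1) = Pow(Add(Mul(Mul(8, Add(3, 8)), -155), -22030), -1) = Pow(Add(Mul(Mul(8, 11), -155), -22030), -1) = Pow(Add(Mul(88, -155), -22030), -1) = Pow(Add(-13640, -22030), -1) = Pow(-35670, -1) = Rational(-1, 35670)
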